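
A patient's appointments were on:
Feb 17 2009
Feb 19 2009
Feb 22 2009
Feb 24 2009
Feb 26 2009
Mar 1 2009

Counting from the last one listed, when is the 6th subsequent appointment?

Mar 15 2009

The gap pattern 2, 3, 2, 2, 3 repeats every 3 events.
These are the Tuesdays, Thursdays and Sundays of each week.
Next Tuesday: Mar 3 2009.
The following Thursday is Mar 5 2009.
The following Sunday is Mar 8 2009.
Next Tuesday: Mar 10 2009.
The following Thursday is Mar 12 2009.
Next Sunday: Mar 15 2009.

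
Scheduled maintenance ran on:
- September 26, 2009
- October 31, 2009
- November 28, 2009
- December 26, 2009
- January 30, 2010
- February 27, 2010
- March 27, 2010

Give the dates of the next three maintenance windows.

April 24, 2010; May 29, 2010; June 26, 2010

These are Saturdays with 35, 28, 28, 35, 28, 28-day gaps.
Each is the final Saturday of its month — October 31, 2009 is past the 28th, so '4th Saturday' doesn't fit.
April 2010 ends with Saturday April 24, 2010.
Last Saturday of May 2010: May 29, 2010.
Last Saturday of June 2010: June 26, 2010.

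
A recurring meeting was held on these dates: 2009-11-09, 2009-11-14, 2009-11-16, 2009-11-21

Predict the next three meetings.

2009-11-23, 2009-11-28, 2009-11-30

Gaps: 5, 2, 5 days — not constant, but cyclic with period 2.
The events fall on every Monday and Saturday.
The following Monday is 2009-11-23.
The following Saturday is 2009-11-28.
Next Monday: 2009-11-30.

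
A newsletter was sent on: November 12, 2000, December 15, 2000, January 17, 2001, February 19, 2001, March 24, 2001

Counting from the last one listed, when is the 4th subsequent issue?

Gaps between consecutive events: 33, 33, 33, 33 days — a constant 33-day interval.
March 24, 2001 + 33 days = April 26, 2001.
April 26, 2001 + 33 days = May 29, 2001.
May 29, 2001 + 33 days = July 1, 2001.
July 1, 2001 + 33 days = August 3, 2001.

August 3, 2001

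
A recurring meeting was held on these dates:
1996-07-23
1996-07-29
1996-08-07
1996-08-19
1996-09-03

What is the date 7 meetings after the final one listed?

Gaps: 6, 9, 12, 15 days — each gap is 3 larger than the previous one.
Next gap: 18 days. 1996-09-03 + 18 days = 1996-09-21.
Next gap: 21 days. 1996-09-21 + 21 days = 1996-10-12.
Next gap: 24 days. 1996-10-12 + 24 days = 1996-11-05.
Next gap: 27 days. 1996-11-05 + 27 days = 1996-12-02.
Next gap: 30 days. 1996-12-02 + 30 days = 1997-01-01.
Next gap: 33 days. 1997-01-01 + 33 days = 1997-02-03.
Next gap: 36 days. 1997-02-03 + 36 days = 1997-03-11.

1997-03-11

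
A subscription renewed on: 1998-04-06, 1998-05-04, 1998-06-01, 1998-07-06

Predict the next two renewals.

These are Mondays at 28- or 35-day spacing (28, 28, 35).
The pattern: 1st Monday of the month.
1st Monday of August 1998: 1998-08-03.
September 1998 — 1st Monday is 1998-09-07.

1998-08-03, 1998-09-07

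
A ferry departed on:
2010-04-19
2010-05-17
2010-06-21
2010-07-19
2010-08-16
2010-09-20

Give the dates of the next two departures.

All dates are Mondays, 28, 35, 28, 28, 35 days apart.
Specifically, the 3rd Monday of each month.
3rd Monday of October 2010: 2010-10-18.
November 2010 — 3rd Monday is 2010-11-15.

2010-10-18, 2010-11-15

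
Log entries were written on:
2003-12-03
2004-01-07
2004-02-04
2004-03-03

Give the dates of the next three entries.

These are Wednesdays at 28- or 35-day spacing (35, 28, 28).
The pattern: 1st Wednesday of the month.
1st Wednesday of April 2004: 2004-04-07.
May 2004 — 1st Wednesday is 2004-05-05.
1st Wednesday of June 2004: 2004-06-02.

2004-04-07, 2004-05-05, 2004-06-02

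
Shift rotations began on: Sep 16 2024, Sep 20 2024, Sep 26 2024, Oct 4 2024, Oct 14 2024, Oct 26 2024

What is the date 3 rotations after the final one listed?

Gaps: 4, 6, 8, 10, 12 days — each gap is 2 larger than the previous one.
Next gap: 14 days. Oct 26 2024 + 14 days = Nov 9 2024.
Next gap: 16 days. Nov 9 2024 + 16 days = Nov 25 2024.
Next gap: 18 days. Nov 25 2024 + 18 days = Dec 13 2024.

Dec 13 2024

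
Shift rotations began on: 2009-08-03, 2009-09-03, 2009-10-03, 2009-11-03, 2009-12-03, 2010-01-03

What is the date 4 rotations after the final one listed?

2010-05-03

Each date is the 3rd; the gaps (31, 30, 31, 30, 31) track the month lengths.
The rule is the 3rd of each month.
Next: February 2010 → 2010-02-03.
Next: March 2010 → 2010-03-03.
April 2010: 2010-04-03.
May 2010: 2010-05-03.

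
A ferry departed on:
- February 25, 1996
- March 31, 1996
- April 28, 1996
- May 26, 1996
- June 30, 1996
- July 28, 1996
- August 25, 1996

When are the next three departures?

September 29, 1996; October 27, 1996; November 24, 1996

These are Sundays with 35, 28, 28, 35, 28, 28-day gaps.
Each is the final Sunday of its month — March 31, 1996 is past the 28th, so '4th Sunday' doesn't fit.
Last Sunday of September 1996: September 29, 1996.
Last Sunday of October 1996: October 27, 1996.
Last Sunday of November 1996: November 24, 1996.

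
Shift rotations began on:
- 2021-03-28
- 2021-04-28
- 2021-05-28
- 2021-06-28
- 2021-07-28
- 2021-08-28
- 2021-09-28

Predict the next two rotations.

The day-of-month is always 28 (31, 30, 31, 30, 31, 31 days between events).
So this recurs on the 28th of each month.
Next: October 2021 → 2021-10-28.
November 2021: 2021-11-28.

2021-10-28, 2021-11-28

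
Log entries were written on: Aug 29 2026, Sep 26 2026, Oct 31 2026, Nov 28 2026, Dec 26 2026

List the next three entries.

Every date is a Saturday; gaps 28, 35, 28, 28 days.
Each is the last Saturday of its month (at least one falls on the 29th or later, ruling out '4th Saturday').
January 2027 ends with Saturday Jan 30 2027.
Last Saturday of February 2027: Feb 27 2027.
March 2027 ends with Saturday Mar 27 2027.

Jan 30 2027, Feb 27 2027, Mar 27 2027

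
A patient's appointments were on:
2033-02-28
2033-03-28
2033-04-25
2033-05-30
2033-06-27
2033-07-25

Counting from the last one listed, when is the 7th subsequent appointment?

All Mondays; the gaps (28, 28, 35, 28, 28) vary with month length.
This is the last Monday of each month.
August 2033 ends with Monday 2033-08-29.
Last Monday of September 2033: 2033-09-26.
October 2033 ends with Monday 2033-10-31.
Last Monday of November 2033: 2033-11-28.
Last Monday of December 2033: 2033-12-26.
Last Monday of January 2034: 2034-01-30.
Last Monday of February 2034: 2034-02-27.

2034-02-27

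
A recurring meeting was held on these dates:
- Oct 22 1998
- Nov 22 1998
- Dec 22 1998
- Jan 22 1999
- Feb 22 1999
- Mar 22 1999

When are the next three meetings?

The day-of-month is always 22 (31, 30, 31, 31, 28 days between events).
So this recurs on the 22nd of each month.
April 1999: Apr 22 1999.
Next: May 1999 → May 22 1999.
June 1999: Jun 22 1999.

Apr 22 1999, May 22 1999, Jun 22 1999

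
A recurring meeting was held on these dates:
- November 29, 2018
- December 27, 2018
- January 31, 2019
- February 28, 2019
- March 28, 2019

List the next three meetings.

April 25, 2019; May 30, 2019; June 27, 2019

Every date is a Thursday; gaps 28, 35, 28, 28 days.
Each is the last Thursday of its month (at least one falls on the 29th or later, ruling out '4th Thursday').
April 2019 ends with Thursday April 25, 2019.
Last Thursday of May 2019: May 30, 2019.
Last Thursday of June 2019: June 27, 2019.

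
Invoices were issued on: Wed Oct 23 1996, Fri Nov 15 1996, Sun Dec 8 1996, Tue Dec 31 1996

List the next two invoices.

Thu Jan 23 1997, Sat Feb 15 1997

Every event comes 23 days after the last (23, 23, 23).
Tue Dec 31 1996 + 23 days = Thu Jan 23 1997.
Thu Jan 23 1997 + 23 days = Sat Feb 15 1997.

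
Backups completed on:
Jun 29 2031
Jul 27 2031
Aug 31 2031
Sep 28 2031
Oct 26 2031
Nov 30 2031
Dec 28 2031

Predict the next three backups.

Jan 25 2032, Feb 29 2032, Mar 28 2032

Every date is a Sunday; gaps 28, 35, 28, 28, 35, 28 days.
Each is the last Sunday of its month (at least one falls on the 29th or later, ruling out '4th Sunday').
January 2032 ends with Sunday Jan 25 2032.
February 2032 ends with Sunday Feb 29 2032.
Last Sunday of March 2032: Mar 28 2032.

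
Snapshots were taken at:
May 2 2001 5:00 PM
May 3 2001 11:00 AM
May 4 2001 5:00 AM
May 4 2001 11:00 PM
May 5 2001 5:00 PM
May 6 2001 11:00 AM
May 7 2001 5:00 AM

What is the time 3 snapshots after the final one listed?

May 9 2001 11:00 AM

The interval is a steady 18 hours (18, 18, 18, 18, 18, 18).
May 7 2001 5:00 AM + 18 h = May 7 2001 11:00 PM.
May 7 2001 11:00 PM + 18 h = May 8 2001 5:00 PM.
May 8 2001 5:00 PM + 18 h = May 9 2001 11:00 AM.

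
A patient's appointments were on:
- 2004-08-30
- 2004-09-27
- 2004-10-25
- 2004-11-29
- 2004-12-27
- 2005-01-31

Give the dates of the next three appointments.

2005-02-28, 2005-03-28, 2005-04-25

Every date is a Monday; gaps 28, 28, 35, 28, 35 days.
Each is the last Monday of its month (at least one falls on the 29th or later, ruling out '4th Monday').
Last Monday of February 2005: 2005-02-28.
Last Monday of March 2005: 2005-03-28.
April 2005 ends with Monday 2005-04-25.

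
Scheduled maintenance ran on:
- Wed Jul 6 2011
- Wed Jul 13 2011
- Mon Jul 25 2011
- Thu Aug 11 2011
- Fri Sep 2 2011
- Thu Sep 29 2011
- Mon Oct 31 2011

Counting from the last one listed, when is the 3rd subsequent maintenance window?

Gaps: 7, 12, 17, 22, 27, 32 days — each gap is 5 larger than the previous one.
Next gap: 37 days. Mon Oct 31 2011 + 37 days = Wed Dec 7 2011.
Next gap: 42 days. Wed Dec 7 2011 + 42 days = Wed Jan 18 2012.
Next gap: 47 days. Wed Jan 18 2012 + 47 days = Mon Mar 5 2012.

Mon Mar 5 2012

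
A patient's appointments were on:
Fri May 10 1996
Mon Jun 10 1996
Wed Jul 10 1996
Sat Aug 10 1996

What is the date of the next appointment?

Each date is the 10th; the gaps (31, 30, 31) track the month lengths.
The rule is the 10th of each month.
Next: September 1996 → Tue Sep 10 1996.

Tue Sep 10 1996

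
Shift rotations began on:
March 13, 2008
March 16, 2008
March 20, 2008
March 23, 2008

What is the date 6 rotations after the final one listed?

Every event lands on a Thursday or Sunday (gaps cycle 3, 4, 3).
So the schedule is: every Thursday and Sunday.
Next Thursday: March 27, 2008.
Next Sunday: March 30, 2008.
Next Thursday: April 3, 2008.
Next Sunday: April 6, 2008.
Next Thursday: April 10, 2008.
The following Sunday is April 13, 2008.

April 13, 2008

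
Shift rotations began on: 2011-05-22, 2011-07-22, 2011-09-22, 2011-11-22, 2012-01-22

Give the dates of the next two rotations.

Gaps: 61, 62, 61, 61 days — not constant. Every event is on the 22nd of the month.
Pattern: the 22nd of every 2 months.
March 2012: 2012-03-22.
May 2012: 2012-05-22.

2012-03-22, 2012-05-22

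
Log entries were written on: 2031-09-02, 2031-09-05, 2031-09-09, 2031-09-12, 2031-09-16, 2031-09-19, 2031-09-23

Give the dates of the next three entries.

The gap pattern 3, 4, 3, 4, 3, 4 repeats every 2 events.
These are the Tuesdays and Fridays of each week.
Next Friday: 2031-09-26.
Next Tuesday: 2031-09-30.
Next Friday: 2031-10-03.

2031-09-26, 2031-09-30, 2031-10-03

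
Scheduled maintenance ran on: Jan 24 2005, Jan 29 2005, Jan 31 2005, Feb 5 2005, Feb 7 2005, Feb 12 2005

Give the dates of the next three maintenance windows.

Feb 14 2005, Feb 19 2005, Feb 21 2005

Every event lands on a Monday or Saturday (gaps cycle 5, 2, 5, 2, 5).
So the schedule is: every Monday and Saturday.
The following Monday is Feb 14 2005.
The following Saturday is Feb 19 2005.
The following Monday is Feb 21 2005.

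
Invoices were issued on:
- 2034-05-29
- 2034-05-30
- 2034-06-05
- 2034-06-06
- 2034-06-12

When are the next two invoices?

2034-06-13, 2034-06-19

Every event lands on a Monday or Tuesday (gaps cycle 1, 6, 1, 6).
So the schedule is: every Monday and Tuesday.
The following Tuesday is 2034-06-13.
Next Monday: 2034-06-19.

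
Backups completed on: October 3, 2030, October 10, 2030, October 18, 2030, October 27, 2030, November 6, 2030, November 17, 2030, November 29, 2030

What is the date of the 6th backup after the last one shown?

March 2, 2031

Intervals are 7, 8, 9, 10, 11, 12 days — an arithmetic progression with common difference 1.
Next gap: 13 days. November 29, 2030 + 13 days = December 12, 2030.
Next gap: 14 days. December 12, 2030 + 14 days = December 26, 2030.
Next gap: 15 days. December 26, 2030 + 15 days = January 10, 2031.
Next gap: 16 days. January 10, 2031 + 16 days = January 26, 2031.
Next gap: 17 days. January 26, 2031 + 17 days = February 12, 2031.
Next gap: 18 days. February 12, 2031 + 18 days = March 2, 2031.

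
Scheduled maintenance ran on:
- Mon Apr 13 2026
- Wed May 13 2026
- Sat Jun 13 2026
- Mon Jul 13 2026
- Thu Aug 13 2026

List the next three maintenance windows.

The day-of-month is always 13 (30, 31, 30, 31 days between events).
So this recurs on the 13th of each month.
Next: September 2026 → Sun Sep 13 2026.
October 2026: Tue Oct 13 2026.
November 2026: Fri Nov 13 2026.

Sun Sep 13 2026, Tue Oct 13 2026, Fri Nov 13 2026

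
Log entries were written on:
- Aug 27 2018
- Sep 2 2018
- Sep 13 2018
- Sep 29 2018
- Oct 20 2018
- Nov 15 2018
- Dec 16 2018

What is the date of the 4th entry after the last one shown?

Jun 8 2019

Intervals are 6, 11, 16, 21, 26, 31 days — an arithmetic progression with common difference 5.
Next gap: 36 days. Dec 16 2018 + 36 days = Jan 21 2019.
Next gap: 41 days. Jan 21 2019 + 41 days = Mar 3 2019.
Next gap: 46 days. Mar 3 2019 + 46 days = Apr 18 2019.
Next gap: 51 days. Apr 18 2019 + 51 days = Jun 8 2019.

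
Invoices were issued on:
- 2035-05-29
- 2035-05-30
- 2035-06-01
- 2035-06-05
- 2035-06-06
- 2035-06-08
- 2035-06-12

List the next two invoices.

Gaps: 1, 2, 4, 1, 2, 4 days — not constant, but cyclic with period 3.
The events fall on every Tuesday, Wednesday and Friday.
Next Wednesday: 2035-06-13.
The following Friday is 2035-06-15.

2035-06-13, 2035-06-15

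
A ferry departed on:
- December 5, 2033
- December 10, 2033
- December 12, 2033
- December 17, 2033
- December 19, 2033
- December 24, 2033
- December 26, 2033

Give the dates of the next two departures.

Every event lands on a Monday or Saturday (gaps cycle 5, 2, 5, 2, 5, 2).
So the schedule is: every Monday and Saturday.
Next Saturday: December 31, 2033.
Next Monday: January 2, 2034.

December 31, 2033; January 2, 2034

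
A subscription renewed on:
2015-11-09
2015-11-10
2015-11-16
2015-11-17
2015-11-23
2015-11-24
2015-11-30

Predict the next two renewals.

2015-12-01, 2015-12-07

Every event lands on a Monday or Tuesday (gaps cycle 1, 6, 1, 6, 1, 6).
So the schedule is: every Monday and Tuesday.
The following Tuesday is 2015-12-01.
The following Monday is 2015-12-07.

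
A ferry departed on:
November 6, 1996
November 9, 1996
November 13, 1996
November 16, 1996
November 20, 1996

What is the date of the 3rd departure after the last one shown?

November 30, 1996

Gaps: 3, 4, 3, 4 days — not constant, but cyclic with period 2.
The events fall on every Wednesday and Saturday.
Next Saturday: November 23, 1996.
The following Wednesday is November 27, 1996.
Next Saturday: November 30, 1996.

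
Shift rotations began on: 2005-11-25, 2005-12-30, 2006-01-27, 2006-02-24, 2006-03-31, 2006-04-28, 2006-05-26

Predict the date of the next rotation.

These are Fridays with 35, 28, 28, 35, 28, 28-day gaps.
Each is the final Friday of its month — 2005-12-30 is past the 28th, so '4th Friday' doesn't fit.
Last Friday of June 2006: 2006-06-30.

2006-06-30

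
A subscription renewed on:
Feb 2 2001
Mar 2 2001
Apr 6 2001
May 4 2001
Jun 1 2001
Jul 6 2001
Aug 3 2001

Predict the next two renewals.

Sep 7 2001, Oct 5 2001

Gaps: 28, 35, 28, 28, 35, 28 days — a mix of 28 and 35. Every date is a Friday.
Each is the 1st Friday of its month.
September 2001 — 1st Friday is Sep 7 2001.
October 2001 — 1st Friday is Oct 5 2001.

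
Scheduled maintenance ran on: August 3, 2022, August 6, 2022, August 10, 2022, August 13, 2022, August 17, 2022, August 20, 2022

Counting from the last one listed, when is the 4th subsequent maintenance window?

September 3, 2022

Every event lands on a Wednesday or Saturday (gaps cycle 3, 4, 3, 4, 3).
So the schedule is: every Wednesday and Saturday.
Next Wednesday: August 24, 2022.
The following Saturday is August 27, 2022.
The following Wednesday is August 31, 2022.
The following Saturday is September 3, 2022.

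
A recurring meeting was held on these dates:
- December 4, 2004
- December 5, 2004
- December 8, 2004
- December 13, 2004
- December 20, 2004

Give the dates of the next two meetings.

December 29, 2004; January 9, 2005

Gaps: 1, 3, 5, 7 days — each gap is 2 larger than the previous one.
Next gap: 9 days. December 20, 2004 + 9 days = December 29, 2004.
Next gap: 11 days. December 29, 2004 + 11 days = January 9, 2005.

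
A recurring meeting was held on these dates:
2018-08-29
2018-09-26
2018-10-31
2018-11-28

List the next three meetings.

These are Wednesdays with 28, 35, 28-day gaps.
Each is the final Wednesday of its month — 2018-08-29 is past the 28th, so '4th Wednesday' doesn't fit.
December 2018 ends with Wednesday 2018-12-26.
January 2019 ends with Wednesday 2019-01-30.
Last Wednesday of February 2019: 2019-02-27.

2018-12-26, 2019-01-30, 2019-02-27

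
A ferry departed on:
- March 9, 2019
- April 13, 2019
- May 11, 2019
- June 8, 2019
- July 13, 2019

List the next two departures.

August 10, 2019; September 14, 2019

These are Saturdays at 28- or 35-day spacing (35, 28, 28, 35).
The pattern: 2nd Saturday of the month.
2nd Saturday of August 2019: August 10, 2019.
2nd Saturday of September 2019: September 14, 2019.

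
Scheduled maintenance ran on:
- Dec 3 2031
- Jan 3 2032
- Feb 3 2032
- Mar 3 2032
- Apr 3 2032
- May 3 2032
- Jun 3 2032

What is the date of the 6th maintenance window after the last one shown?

Dec 3 2032

Gaps: 31, 31, 29, 31, 30, 31 days — not constant. Every event is on the 3rd of the month.
Pattern: the 3rd of each month.
Next: July 2032 → Jul 3 2032.
Next: August 2032 → Aug 3 2032.
Next: September 2032 → Sep 3 2032.
Next: October 2032 → Oct 3 2032.
Next: November 2032 → Nov 3 2032.
Next: December 2032 → Dec 3 2032.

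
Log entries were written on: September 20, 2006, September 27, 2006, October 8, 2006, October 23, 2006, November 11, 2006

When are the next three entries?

December 4, 2006; December 31, 2006; January 31, 2007

Gaps: 7, 11, 15, 19 days — each gap is 4 larger than the previous one.
Next gap: 23 days. November 11, 2006 + 23 days = December 4, 2006.
Next gap: 27 days. December 4, 2006 + 27 days = December 31, 2006.
Next gap: 31 days. December 31, 2006 + 31 days = January 31, 2007.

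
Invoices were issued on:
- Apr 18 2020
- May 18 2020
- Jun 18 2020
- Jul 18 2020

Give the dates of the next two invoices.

Aug 18 2020, Sep 18 2020

Gaps: 30, 31, 30 days — not constant. Every event is on the 18th of the month.
Pattern: the 18th of each month.
August 2020: Aug 18 2020.
Next: September 2020 → Sep 18 2020.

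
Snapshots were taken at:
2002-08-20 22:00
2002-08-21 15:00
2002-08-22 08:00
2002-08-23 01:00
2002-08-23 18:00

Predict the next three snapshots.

The interval is a steady 17 hours (17, 17, 17, 17).
2002-08-23 18:00 + 17 h = 2002-08-24 11:00.
2002-08-24 11:00 + 17 h = 2002-08-25 04:00.
2002-08-25 04:00 + 17 h = 2002-08-25 21:00.

2002-08-24 11:00, 2002-08-25 04:00, 2002-08-25 21:00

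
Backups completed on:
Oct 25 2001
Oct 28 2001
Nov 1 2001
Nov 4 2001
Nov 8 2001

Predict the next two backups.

Nov 11 2001, Nov 15 2001

Gaps: 3, 4, 3, 4 days — not constant, but cyclic with period 2.
The events fall on every Thursday and Sunday.
Next Sunday: Nov 11 2001.
Next Thursday: Nov 15 2001.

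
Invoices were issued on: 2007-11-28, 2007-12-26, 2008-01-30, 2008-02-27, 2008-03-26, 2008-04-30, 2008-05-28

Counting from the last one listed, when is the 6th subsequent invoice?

All Wednesdays; the gaps (28, 35, 28, 28, 35, 28) vary with month length.
This is the last Wednesday of each month.
June 2008 ends with Wednesday 2008-06-25.
Last Wednesday of July 2008: 2008-07-30.
Last Wednesday of August 2008: 2008-08-27.
Last Wednesday of September 2008: 2008-09-24.
October 2008 ends with Wednesday 2008-10-29.
Last Wednesday of November 2008: 2008-11-26.

2008-11-26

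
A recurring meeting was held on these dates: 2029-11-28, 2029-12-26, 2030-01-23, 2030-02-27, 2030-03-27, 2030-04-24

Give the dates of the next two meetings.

2030-05-22, 2030-06-26

Gaps: 28, 28, 35, 28, 28 days — a mix of 28 and 35. Every date is a Wednesday.
Each is the 4th Wednesday of its month.
4th Wednesday of May 2030: 2030-05-22.
June 2030 — 4th Wednesday is 2030-06-26.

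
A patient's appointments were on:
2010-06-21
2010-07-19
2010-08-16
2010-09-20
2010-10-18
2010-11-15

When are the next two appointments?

2010-12-20, 2011-01-17

These are Mondays at 28- or 35-day spacing (28, 28, 35, 28, 28).
The pattern: 3rd Monday of the month.
December 2010 — 3rd Monday is 2010-12-20.
January 2011 — 3rd Monday is 2011-01-17.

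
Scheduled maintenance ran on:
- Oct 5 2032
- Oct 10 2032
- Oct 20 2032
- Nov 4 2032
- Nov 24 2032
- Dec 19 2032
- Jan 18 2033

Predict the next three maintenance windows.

Feb 22 2033, Apr 3 2033, May 18 2033

Gaps: 5, 10, 15, 20, 25, 30 days — each gap is 5 larger than the previous one.
Next gap: 35 days. Jan 18 2033 + 35 days = Feb 22 2033.
Next gap: 40 days. Feb 22 2033 + 40 days = Apr 3 2033.
Next gap: 45 days. Apr 3 2033 + 45 days = May 18 2033.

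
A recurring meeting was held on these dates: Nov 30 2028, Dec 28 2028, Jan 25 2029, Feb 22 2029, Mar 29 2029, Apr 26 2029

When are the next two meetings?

These are Thursdays with 28, 28, 28, 35, 28-day gaps.
Each is the final Thursday of its month — Nov 30 2028 is past the 28th, so '4th Thursday' doesn't fit.
May 2029 ends with Thursday May 31 2029.
June 2029 ends with Thursday Jun 28 2029.

May 31 2029, Jun 28 2029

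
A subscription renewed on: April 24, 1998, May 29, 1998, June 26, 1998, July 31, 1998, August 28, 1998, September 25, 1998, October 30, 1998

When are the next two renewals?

November 27, 1998; December 25, 1998

All Fridays; the gaps (35, 28, 35, 28, 28, 35) vary with month length.
This is the last Friday of each month.
November 1998 ends with Friday November 27, 1998.
December 1998 ends with Friday December 25, 1998.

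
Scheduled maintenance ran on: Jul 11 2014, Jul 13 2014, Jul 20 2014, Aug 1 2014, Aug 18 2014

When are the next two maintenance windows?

Gaps: 2, 7, 12, 17 days — each gap is 5 larger than the previous one.
Next gap: 22 days. Aug 18 2014 + 22 days = Sep 9 2014.
Next gap: 27 days. Sep 9 2014 + 27 days = Oct 6 2014.

Sep 9 2014, Oct 6 2014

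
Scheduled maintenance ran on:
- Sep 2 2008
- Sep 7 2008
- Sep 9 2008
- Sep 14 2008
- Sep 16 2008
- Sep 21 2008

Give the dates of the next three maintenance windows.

Gaps: 5, 2, 5, 2, 5 days — not constant, but cyclic with period 2.
The events fall on every Tuesday and Sunday.
Next Tuesday: Sep 23 2008.
Next Sunday: Sep 28 2008.
Next Tuesday: Sep 30 2008.

Sep 23 2008, Sep 28 2008, Sep 30 2008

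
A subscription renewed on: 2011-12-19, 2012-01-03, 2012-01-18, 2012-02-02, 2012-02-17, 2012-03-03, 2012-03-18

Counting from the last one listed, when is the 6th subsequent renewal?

2012-06-16

Gaps between consecutive events: 15, 15, 15, 15, 15, 15 days — a constant 15-day interval.
2012-03-18 + 15 days = 2012-04-02.
2012-04-02 + 15 days = 2012-04-17.
2012-04-17 + 15 days = 2012-05-02.
2012-05-02 + 15 days = 2012-05-17.
2012-05-17 + 15 days = 2012-06-01.
2012-06-01 + 15 days = 2012-06-16.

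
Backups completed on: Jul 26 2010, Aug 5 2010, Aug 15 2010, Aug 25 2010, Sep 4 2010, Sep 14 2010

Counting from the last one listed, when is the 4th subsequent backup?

Every event comes 10 days after the last (10, 10, 10, 10, 10).
Sep 14 2010 + 10 days = Sep 24 2010.
Sep 24 2010 + 10 days = Oct 4 2010.
Oct 4 2010 + 10 days = Oct 14 2010.
Oct 14 2010 + 10 days = Oct 24 2010.

Oct 24 2010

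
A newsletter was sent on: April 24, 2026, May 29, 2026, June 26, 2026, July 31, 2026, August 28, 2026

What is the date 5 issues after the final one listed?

Every date is a Friday; gaps 35, 28, 35, 28 days.
Each is the last Friday of its month (at least one falls on the 29th or later, ruling out '4th Friday').
Last Friday of September 2026: September 25, 2026.
Last Friday of October 2026: October 30, 2026.
November 2026 ends with Friday November 27, 2026.
December 2026 ends with Friday December 25, 2026.
January 2027 ends with Friday January 29, 2027.

January 29, 2027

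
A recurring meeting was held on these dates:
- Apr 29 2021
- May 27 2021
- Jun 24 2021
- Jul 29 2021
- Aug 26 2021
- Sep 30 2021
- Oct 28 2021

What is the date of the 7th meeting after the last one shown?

May 26 2022

Every date is a Thursday; gaps 28, 28, 35, 28, 35, 28 days.
Each is the last Thursday of its month (at least one falls on the 29th or later, ruling out '4th Thursday').
Last Thursday of November 2021: Nov 25 2021.
December 2021 ends with Thursday Dec 30 2021.
Last Thursday of January 2022: Jan 27 2022.
February 2022 ends with Thursday Feb 24 2022.
March 2022 ends with Thursday Mar 31 2022.
April 2022 ends with Thursday Apr 28 2022.
May 2022 ends with Thursday May 26 2022.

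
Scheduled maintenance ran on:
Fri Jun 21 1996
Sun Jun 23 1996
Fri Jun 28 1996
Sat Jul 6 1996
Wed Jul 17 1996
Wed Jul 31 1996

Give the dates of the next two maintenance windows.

Sat Aug 17 1996, Fri Sep 6 1996

Gaps: 2, 5, 8, 11, 14 days — each gap is 3 larger than the previous one.
Next gap: 17 days. Wed Jul 31 1996 + 17 days = Sat Aug 17 1996.
Next gap: 20 days. Sat Aug 17 1996 + 20 days = Fri Sep 6 1996.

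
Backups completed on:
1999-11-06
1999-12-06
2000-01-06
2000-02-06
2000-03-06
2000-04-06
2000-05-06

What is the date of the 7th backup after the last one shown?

2000-12-06

Each date is the 6th; the gaps (30, 31, 31, 29, 31, 30) track the month lengths.
The rule is the 6th of each month.
June 2000: 2000-06-06.
Next: July 2000 → 2000-07-06.
Next: August 2000 → 2000-08-06.
September 2000: 2000-09-06.
Next: October 2000 → 2000-10-06.
November 2000: 2000-11-06.
Next: December 2000 → 2000-12-06.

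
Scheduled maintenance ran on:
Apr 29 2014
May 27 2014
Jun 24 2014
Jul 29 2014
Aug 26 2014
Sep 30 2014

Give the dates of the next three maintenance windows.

All Tuesdays; the gaps (28, 28, 35, 28, 35) vary with month length.
This is the last Tuesday of each month.
October 2014 ends with Tuesday Oct 28 2014.
November 2014 ends with Tuesday Nov 25 2014.
Last Tuesday of December 2014: Dec 30 2014.

Oct 28 2014, Nov 25 2014, Dec 30 2014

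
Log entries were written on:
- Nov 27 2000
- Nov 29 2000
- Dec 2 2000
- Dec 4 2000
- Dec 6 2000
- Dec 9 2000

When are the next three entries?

Dec 11 2000, Dec 13 2000, Dec 16 2000

The gap pattern 2, 3, 2, 2, 3 repeats every 3 events.
These are the Mondays, Wednesdays and Saturdays of each week.
Next Monday: Dec 11 2000.
The following Wednesday is Dec 13 2000.
The following Saturday is Dec 16 2000.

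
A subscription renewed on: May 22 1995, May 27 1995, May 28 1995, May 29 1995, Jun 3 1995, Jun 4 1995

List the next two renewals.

Jun 5 1995, Jun 10 1995

Gaps: 5, 1, 1, 5, 1 days — not constant, but cyclic with period 3.
The events fall on every Monday, Saturday and Sunday.
The following Monday is Jun 5 1995.
The following Saturday is Jun 10 1995.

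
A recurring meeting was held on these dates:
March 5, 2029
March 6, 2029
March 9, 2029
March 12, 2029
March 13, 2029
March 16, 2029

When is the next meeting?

Gaps: 1, 3, 3, 1, 3 days — not constant, but cyclic with period 3.
The events fall on every Monday, Tuesday and Friday.
The following Monday is March 19, 2029.

March 19, 2029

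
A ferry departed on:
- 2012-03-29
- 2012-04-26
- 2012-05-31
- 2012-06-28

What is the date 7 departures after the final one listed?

These are Thursdays with 28, 35, 28-day gaps.
Each is the final Thursday of its month — 2012-03-29 is past the 28th, so '4th Thursday' doesn't fit.
Last Thursday of July 2012: 2012-07-26.
August 2012 ends with Thursday 2012-08-30.
Last Thursday of September 2012: 2012-09-27.
October 2012 ends with Thursday 2012-10-25.
Last Thursday of November 2012: 2012-11-29.
December 2012 ends with Thursday 2012-12-27.
Last Thursday of January 2013: 2013-01-31.

2013-01-31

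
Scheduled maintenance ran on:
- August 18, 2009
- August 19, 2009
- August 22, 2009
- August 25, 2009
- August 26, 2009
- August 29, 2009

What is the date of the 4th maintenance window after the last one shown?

September 8, 2009

Every event lands on a Tuesday or Wednesday or Saturday (gaps cycle 1, 3, 3, 1, 3).
So the schedule is: every Tuesday, Wednesday and Saturday.
The following Tuesday is September 1, 2009.
The following Wednesday is September 2, 2009.
Next Saturday: September 5, 2009.
Next Tuesday: September 8, 2009.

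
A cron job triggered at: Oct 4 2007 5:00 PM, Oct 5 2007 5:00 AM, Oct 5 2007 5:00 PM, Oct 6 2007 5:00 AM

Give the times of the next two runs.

Gaps: 12, 12, 12 hours — each event is 12 hours after the previous one.
Oct 6 2007 5:00 AM + 12 h = Oct 6 2007 5:00 PM.
Oct 6 2007 5:00 PM + 12 h = Oct 7 2007 5:00 AM.

Oct 6 2007 5:00 PM, Oct 7 2007 5:00 AM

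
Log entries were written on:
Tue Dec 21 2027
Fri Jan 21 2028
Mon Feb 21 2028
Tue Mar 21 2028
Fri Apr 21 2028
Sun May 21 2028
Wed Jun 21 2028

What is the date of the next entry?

Fri Jul 21 2028

Each date is the 21st; the gaps (31, 31, 29, 31, 30, 31) track the month lengths.
The rule is the 21st of each month.
Next: July 2028 → Fri Jul 21 2028.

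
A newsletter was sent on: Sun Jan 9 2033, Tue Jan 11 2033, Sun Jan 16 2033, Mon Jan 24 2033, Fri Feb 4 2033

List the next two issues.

The spacing grows by 3 each time: 2, 5, 8, 11 days.
Next gap: 14 days. Fri Feb 4 2033 + 14 days = Fri Feb 18 2033.
Next gap: 17 days. Fri Feb 18 2033 + 17 days = Mon Mar 7 2033.

Fri Feb 18 2033, Mon Mar 7 2033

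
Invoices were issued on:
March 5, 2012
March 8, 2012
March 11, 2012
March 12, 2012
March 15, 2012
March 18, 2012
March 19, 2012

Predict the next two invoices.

Gaps: 3, 3, 1, 3, 3, 1 days — not constant, but cyclic with period 3.
The events fall on every Monday, Thursday and Sunday.
Next Thursday: March 22, 2012.
Next Sunday: March 25, 2012.

March 22, 2012; March 25, 2012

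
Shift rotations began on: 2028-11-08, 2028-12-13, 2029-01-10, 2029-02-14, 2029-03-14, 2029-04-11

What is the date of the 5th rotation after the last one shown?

2029-09-12

These are Wednesdays at 28- or 35-day spacing (35, 28, 35, 28, 28).
The pattern: 2nd Wednesday of the month.
2nd Wednesday of May 2029: 2029-05-09.
2nd Wednesday of June 2029: 2029-06-13.
July 2029 — 2nd Wednesday is 2029-07-11.
2nd Wednesday of August 2029: 2029-08-08.
September 2029 — 2nd Wednesday is 2029-09-12.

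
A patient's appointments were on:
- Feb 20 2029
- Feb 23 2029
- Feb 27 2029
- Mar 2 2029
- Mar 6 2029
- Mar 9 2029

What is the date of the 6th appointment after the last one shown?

The gap pattern 3, 4, 3, 4, 3 repeats every 2 events.
These are the Tuesdays and Fridays of each week.
The following Tuesday is Mar 13 2029.
Next Friday: Mar 16 2029.
Next Tuesday: Mar 20 2029.
Next Friday: Mar 23 2029.
The following Tuesday is Mar 27 2029.
The following Friday is Mar 30 2029.

Mar 30 2029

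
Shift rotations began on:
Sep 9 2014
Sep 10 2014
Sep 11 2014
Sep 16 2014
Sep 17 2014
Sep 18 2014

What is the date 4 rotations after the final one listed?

The gap pattern 1, 1, 5, 1, 1 repeats every 3 events.
These are the Tuesdays, Wednesdays and Thursdays of each week.
Next Tuesday: Sep 23 2014.
The following Wednesday is Sep 24 2014.
The following Thursday is Sep 25 2014.
The following Tuesday is Sep 30 2014.

Sep 30 2014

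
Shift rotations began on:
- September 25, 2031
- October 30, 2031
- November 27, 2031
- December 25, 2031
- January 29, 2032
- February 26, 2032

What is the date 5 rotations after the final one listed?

July 29, 2032

Every date is a Thursday; gaps 35, 28, 28, 35, 28 days.
Each is the last Thursday of its month (at least one falls on the 29th or later, ruling out '4th Thursday').
Last Thursday of March 2032: March 25, 2032.
Last Thursday of April 2032: April 29, 2032.
May 2032 ends with Thursday May 27, 2032.
Last Thursday of June 2032: June 24, 2032.
Last Thursday of July 2032: July 29, 2032.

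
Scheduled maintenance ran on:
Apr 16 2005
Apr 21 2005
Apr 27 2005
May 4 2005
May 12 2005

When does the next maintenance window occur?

Gaps: 5, 6, 7, 8 days — each gap is 1 larger than the previous one.
Next gap: 9 days. May 12 2005 + 9 days = May 21 2005.

May 21 2005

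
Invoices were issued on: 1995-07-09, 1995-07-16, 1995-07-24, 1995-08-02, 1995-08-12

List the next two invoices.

Gaps: 7, 8, 9, 10 days — each gap is 1 larger than the previous one.
Next gap: 11 days. 1995-08-12 + 11 days = 1995-08-23.
Next gap: 12 days. 1995-08-23 + 12 days = 1995-09-04.

1995-08-23, 1995-09-04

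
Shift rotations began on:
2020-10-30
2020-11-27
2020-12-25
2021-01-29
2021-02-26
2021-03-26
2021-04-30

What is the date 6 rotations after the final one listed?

2021-10-29

These are Fridays with 28, 28, 35, 28, 28, 35-day gaps.
Each is the final Friday of its month — 2020-10-30 is past the 28th, so '4th Friday' doesn't fit.
May 2021 ends with Friday 2021-05-28.
Last Friday of June 2021: 2021-06-25.
Last Friday of July 2021: 2021-07-30.
Last Friday of August 2021: 2021-08-27.
Last Friday of September 2021: 2021-09-24.
Last Friday of October 2021: 2021-10-29.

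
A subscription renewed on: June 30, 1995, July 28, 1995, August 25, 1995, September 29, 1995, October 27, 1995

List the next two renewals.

November 24, 1995; December 29, 1995

These are Fridays with 28, 28, 35, 28-day gaps.
Each is the final Friday of its month — June 30, 1995 is past the 28th, so '4th Friday' doesn't fit.
Last Friday of November 1995: November 24, 1995.
Last Friday of December 1995: December 29, 1995.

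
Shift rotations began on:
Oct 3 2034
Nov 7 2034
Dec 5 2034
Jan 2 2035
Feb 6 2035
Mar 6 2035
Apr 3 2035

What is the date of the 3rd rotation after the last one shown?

These are Tuesdays at 28- or 35-day spacing (35, 28, 28, 35, 28, 28).
The pattern: 1st Tuesday of the month.
1st Tuesday of May 2035: May 1 2035.
1st Tuesday of June 2035: Jun 5 2035.
1st Tuesday of July 2035: Jul 3 2035.

Jul 3 2035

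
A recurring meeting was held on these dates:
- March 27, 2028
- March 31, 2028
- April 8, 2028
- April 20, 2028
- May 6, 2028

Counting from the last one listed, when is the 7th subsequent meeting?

December 16, 2028

Intervals are 4, 8, 12, 16 days — an arithmetic progression with common difference 4.
Next gap: 20 days. May 6, 2028 + 20 days = May 26, 2028.
Next gap: 24 days. May 26, 2028 + 24 days = June 19, 2028.
Next gap: 28 days. June 19, 2028 + 28 days = July 17, 2028.
Next gap: 32 days. July 17, 2028 + 32 days = August 18, 2028.
Next gap: 36 days. August 18, 2028 + 36 days = September 23, 2028.
Next gap: 40 days. September 23, 2028 + 40 days = November 2, 2028.
Next gap: 44 days. November 2, 2028 + 44 days = December 16, 2028.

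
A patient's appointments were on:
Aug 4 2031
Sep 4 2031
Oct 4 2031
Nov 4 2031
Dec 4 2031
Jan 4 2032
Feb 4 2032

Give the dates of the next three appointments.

Mar 4 2032, Apr 4 2032, May 4 2032

Gaps: 31, 30, 31, 30, 31, 31 days — not constant. Every event is on the 4th of the month.
Pattern: the 4th of each month.
Next: March 2032 → Mar 4 2032.
April 2032: Apr 4 2032.
Next: May 2032 → May 4 2032.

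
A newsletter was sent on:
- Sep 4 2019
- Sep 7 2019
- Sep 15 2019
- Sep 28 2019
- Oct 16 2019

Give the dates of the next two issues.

Nov 8 2019, Dec 6 2019

Intervals are 3, 8, 13, 18 days — an arithmetic progression with common difference 5.
Next gap: 23 days. Oct 16 2019 + 23 days = Nov 8 2019.
Next gap: 28 days. Nov 8 2019 + 28 days = Dec 6 2019.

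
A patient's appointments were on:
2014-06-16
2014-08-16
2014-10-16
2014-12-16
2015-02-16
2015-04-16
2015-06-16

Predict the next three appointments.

Gaps: 61, 61, 61, 62, 59, 61 days — not constant. Every event is on the 16th of the month.
Pattern: the 16th of every 2 months.
August 2015: 2015-08-16.
Next: October 2015 → 2015-10-16.
Next: December 2015 → 2015-12-16.

2015-08-16, 2015-10-16, 2015-12-16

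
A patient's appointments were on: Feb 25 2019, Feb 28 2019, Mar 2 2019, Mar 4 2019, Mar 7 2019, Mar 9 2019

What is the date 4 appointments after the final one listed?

Gaps: 3, 2, 2, 3, 2 days — not constant, but cyclic with period 3.
The events fall on every Monday, Thursday and Saturday.
The following Monday is Mar 11 2019.
Next Thursday: Mar 14 2019.
Next Saturday: Mar 16 2019.
Next Monday: Mar 18 2019.

Mar 18 2019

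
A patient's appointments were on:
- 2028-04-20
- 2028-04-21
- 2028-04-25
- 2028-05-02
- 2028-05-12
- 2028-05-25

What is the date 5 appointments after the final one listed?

2028-09-12

Intervals are 1, 4, 7, 10, 13 days — an arithmetic progression with common difference 3.
Next gap: 16 days. 2028-05-25 + 16 days = 2028-06-10.
Next gap: 19 days. 2028-06-10 + 19 days = 2028-06-29.
Next gap: 22 days. 2028-06-29 + 22 days = 2028-07-21.
Next gap: 25 days. 2028-07-21 + 25 days = 2028-08-15.
Next gap: 28 days. 2028-08-15 + 28 days = 2028-09-12.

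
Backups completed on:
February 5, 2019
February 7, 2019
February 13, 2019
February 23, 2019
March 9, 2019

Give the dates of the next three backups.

The spacing grows by 4 each time: 2, 6, 10, 14 days.
Next gap: 18 days. March 9, 2019 + 18 days = March 27, 2019.
Next gap: 22 days. March 27, 2019 + 22 days = April 18, 2019.
Next gap: 26 days. April 18, 2019 + 26 days = May 14, 2019.

March 27, 2019; April 18, 2019; May 14, 2019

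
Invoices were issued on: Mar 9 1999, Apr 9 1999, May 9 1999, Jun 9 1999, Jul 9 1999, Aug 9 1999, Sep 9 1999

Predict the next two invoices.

Oct 9 1999, Nov 9 1999

The day-of-month is always 9 (31, 30, 31, 30, 31, 31 days between events).
So this recurs on the 9th of each month.
October 1999: Oct 9 1999.
November 1999: Nov 9 1999.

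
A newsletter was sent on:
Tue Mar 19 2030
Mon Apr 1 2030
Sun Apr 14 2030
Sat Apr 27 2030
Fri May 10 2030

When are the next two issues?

Gaps between consecutive events: 13, 13, 13, 13 days — a constant 13-day interval.
Fri May 10 2030 + 13 days = Thu May 23 2030.
Thu May 23 2030 + 13 days = Wed Jun 5 2030.

Thu May 23 2030, Wed Jun 5 2030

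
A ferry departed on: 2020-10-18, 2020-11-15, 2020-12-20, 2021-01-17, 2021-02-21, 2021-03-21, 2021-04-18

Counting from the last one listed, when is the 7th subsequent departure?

2021-11-21

Gaps: 28, 35, 28, 35, 28, 28 days — a mix of 28 and 35. Every date is a Sunday.
Each is the 3rd Sunday of its month.
May 2021 — 3rd Sunday is 2021-05-16.
3rd Sunday of June 2021: 2021-06-20.
July 2021 — 3rd Sunday is 2021-07-18.
August 2021 — 3rd Sunday is 2021-08-15.
September 2021 — 3rd Sunday is 2021-09-19.
3rd Sunday of October 2021: 2021-10-17.
November 2021 — 3rd Sunday is 2021-11-21.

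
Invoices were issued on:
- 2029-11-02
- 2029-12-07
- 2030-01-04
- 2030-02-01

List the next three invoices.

Gaps: 35, 28, 28 days — a mix of 28 and 35. Every date is a Friday.
Each is the 1st Friday of its month.
March 2030 — 1st Friday is 2030-03-01.
April 2030 — 1st Friday is 2030-04-05.
1st Friday of May 2030: 2030-05-03.

2030-03-01, 2030-04-05, 2030-05-03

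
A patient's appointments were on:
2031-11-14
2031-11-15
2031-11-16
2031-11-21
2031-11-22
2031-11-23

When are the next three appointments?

2031-11-28, 2031-11-29, 2031-11-30

The gap pattern 1, 1, 5, 1, 1 repeats every 3 events.
These are the Fridays, Saturdays and Sundays of each week.
The following Friday is 2031-11-28.
The following Saturday is 2031-11-29.
The following Sunday is 2031-11-30.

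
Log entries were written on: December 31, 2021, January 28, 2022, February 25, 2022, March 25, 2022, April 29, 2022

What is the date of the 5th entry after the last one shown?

Every date is a Friday; gaps 28, 28, 28, 35 days.
Each is the last Friday of its month (at least one falls on the 29th or later, ruling out '4th Friday').
May 2022 ends with Friday May 27, 2022.
Last Friday of June 2022: June 24, 2022.
Last Friday of July 2022: July 29, 2022.
August 2022 ends with Friday August 26, 2022.
September 2022 ends with Friday September 30, 2022.

September 30, 2022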